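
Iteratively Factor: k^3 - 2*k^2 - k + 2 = (k + 1)*(k^2 - 3*k + 2) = (k - 1)*(k + 1)*(k - 2)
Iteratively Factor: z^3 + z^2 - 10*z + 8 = (z + 4)*(z^2 - 3*z + 2) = (z - 2)*(z + 4)*(z - 1)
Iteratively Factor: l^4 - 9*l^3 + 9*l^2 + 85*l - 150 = (l + 3)*(l^3 - 12*l^2 + 45*l - 50) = (l - 2)*(l + 3)*(l^2 - 10*l + 25) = (l - 5)*(l - 2)*(l + 3)*(l - 5)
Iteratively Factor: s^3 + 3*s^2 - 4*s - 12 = (s + 2)*(s^2 + s - 6) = (s - 2)*(s + 2)*(s + 3)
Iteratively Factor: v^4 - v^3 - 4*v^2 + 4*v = (v + 2)*(v^3 - 3*v^2 + 2*v) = (v - 2)*(v + 2)*(v^2 - v) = v*(v - 2)*(v + 2)*(v - 1)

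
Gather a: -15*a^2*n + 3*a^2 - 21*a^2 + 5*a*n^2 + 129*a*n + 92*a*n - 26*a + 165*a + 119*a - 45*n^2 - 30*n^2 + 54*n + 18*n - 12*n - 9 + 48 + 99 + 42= a^2*(-15*n - 18) + a*(5*n^2 + 221*n + 258) - 75*n^2 + 60*n + 180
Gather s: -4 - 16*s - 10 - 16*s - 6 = -32*s - 20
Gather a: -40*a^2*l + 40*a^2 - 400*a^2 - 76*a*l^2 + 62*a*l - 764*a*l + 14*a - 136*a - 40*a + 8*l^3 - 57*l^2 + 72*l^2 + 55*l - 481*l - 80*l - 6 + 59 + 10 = a^2*(-40*l - 360) + a*(-76*l^2 - 702*l - 162) + 8*l^3 + 15*l^2 - 506*l + 63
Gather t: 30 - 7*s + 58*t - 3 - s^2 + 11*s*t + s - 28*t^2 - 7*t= -s^2 - 6*s - 28*t^2 + t*(11*s + 51) + 27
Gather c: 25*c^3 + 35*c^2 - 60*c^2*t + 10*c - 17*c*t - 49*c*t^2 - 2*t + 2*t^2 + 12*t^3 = 25*c^3 + c^2*(35 - 60*t) + c*(-49*t^2 - 17*t + 10) + 12*t^3 + 2*t^2 - 2*t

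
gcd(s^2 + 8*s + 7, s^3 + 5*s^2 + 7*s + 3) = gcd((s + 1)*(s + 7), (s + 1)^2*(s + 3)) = s + 1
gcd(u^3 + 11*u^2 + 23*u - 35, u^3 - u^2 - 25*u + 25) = u^2 + 4*u - 5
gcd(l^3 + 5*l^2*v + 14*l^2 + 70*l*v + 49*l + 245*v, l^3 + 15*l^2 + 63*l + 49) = l^2 + 14*l + 49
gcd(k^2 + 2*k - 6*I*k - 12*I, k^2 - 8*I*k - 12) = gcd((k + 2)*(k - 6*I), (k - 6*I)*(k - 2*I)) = k - 6*I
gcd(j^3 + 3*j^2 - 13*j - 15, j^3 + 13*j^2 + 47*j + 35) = j^2 + 6*j + 5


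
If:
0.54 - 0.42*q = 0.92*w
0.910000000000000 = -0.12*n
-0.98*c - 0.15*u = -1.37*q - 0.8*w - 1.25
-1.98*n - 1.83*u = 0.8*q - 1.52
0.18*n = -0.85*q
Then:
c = 2.13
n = -7.58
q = 1.61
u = 8.33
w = -0.15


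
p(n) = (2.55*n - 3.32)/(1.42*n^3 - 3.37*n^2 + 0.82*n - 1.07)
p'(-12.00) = 0.00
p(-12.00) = 0.01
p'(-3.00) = 0.09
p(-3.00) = 0.15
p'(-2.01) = 0.25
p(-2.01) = 0.30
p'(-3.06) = 0.09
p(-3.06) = 0.15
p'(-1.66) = 0.40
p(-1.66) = 0.41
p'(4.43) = -0.08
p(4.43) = 0.13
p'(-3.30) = 0.07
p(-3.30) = 0.13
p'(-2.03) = 0.25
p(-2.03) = 0.30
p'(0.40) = -4.08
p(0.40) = 1.93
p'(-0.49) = 2.88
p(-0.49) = 1.87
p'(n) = (2.55*n - 3.32)*(-4.26*n^2 + 6.74*n - 0.82)/(1.42*n^3 - 3.37*n^2 + 0.82*n - 1.07)^2 + 2.55/(1.42*n^3 - 3.37*n^2 + 0.82*n - 1.07)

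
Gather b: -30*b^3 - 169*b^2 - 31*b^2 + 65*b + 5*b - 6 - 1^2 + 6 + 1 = -30*b^3 - 200*b^2 + 70*b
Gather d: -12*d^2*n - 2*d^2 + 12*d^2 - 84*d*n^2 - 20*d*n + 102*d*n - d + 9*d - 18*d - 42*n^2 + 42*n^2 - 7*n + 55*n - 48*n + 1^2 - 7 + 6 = d^2*(10 - 12*n) + d*(-84*n^2 + 82*n - 10)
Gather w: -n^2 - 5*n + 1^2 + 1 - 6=-n^2 - 5*n - 4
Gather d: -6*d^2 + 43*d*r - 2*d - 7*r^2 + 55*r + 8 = -6*d^2 + d*(43*r - 2) - 7*r^2 + 55*r + 8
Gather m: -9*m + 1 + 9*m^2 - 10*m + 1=9*m^2 - 19*m + 2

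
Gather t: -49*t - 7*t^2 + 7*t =-7*t^2 - 42*t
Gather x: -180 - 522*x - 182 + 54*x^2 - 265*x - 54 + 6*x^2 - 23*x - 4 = 60*x^2 - 810*x - 420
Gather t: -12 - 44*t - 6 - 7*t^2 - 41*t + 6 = -7*t^2 - 85*t - 12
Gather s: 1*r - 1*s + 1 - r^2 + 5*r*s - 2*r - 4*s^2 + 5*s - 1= -r^2 - r - 4*s^2 + s*(5*r + 4)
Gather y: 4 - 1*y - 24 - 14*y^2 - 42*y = -14*y^2 - 43*y - 20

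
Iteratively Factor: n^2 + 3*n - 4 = (n + 4)*(n - 1)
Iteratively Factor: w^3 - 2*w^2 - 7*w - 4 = (w + 1)*(w^2 - 3*w - 4) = (w - 4)*(w + 1)*(w + 1)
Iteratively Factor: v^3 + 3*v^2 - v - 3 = (v + 3)*(v^2 - 1) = (v - 1)*(v + 3)*(v + 1)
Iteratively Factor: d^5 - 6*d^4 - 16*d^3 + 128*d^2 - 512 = (d + 2)*(d^4 - 8*d^3 + 128*d - 256) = (d - 4)*(d + 2)*(d^3 - 4*d^2 - 16*d + 64) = (d - 4)*(d + 2)*(d + 4)*(d^2 - 8*d + 16) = (d - 4)^2*(d + 2)*(d + 4)*(d - 4)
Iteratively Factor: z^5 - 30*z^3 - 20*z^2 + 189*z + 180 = (z + 3)*(z^4 - 3*z^3 - 21*z^2 + 43*z + 60) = (z + 1)*(z + 3)*(z^3 - 4*z^2 - 17*z + 60) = (z + 1)*(z + 3)*(z + 4)*(z^2 - 8*z + 15) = (z - 3)*(z + 1)*(z + 3)*(z + 4)*(z - 5)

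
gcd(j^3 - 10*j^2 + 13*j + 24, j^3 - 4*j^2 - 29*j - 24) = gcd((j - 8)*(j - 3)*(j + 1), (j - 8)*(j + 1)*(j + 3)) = j^2 - 7*j - 8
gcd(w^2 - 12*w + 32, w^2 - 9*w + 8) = w - 8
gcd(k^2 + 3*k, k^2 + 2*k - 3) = k + 3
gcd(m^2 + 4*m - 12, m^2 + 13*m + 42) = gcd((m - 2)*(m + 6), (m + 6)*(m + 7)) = m + 6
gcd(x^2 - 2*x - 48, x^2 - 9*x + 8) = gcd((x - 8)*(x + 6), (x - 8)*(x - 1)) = x - 8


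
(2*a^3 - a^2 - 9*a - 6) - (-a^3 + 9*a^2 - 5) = 3*a^3 - 10*a^2 - 9*a - 1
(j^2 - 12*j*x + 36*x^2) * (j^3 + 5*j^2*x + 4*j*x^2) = j^5 - 7*j^4*x - 20*j^3*x^2 + 132*j^2*x^3 + 144*j*x^4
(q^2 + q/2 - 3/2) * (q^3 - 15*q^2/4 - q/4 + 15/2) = q^5 - 13*q^4/4 - 29*q^3/8 + 13*q^2 + 33*q/8 - 45/4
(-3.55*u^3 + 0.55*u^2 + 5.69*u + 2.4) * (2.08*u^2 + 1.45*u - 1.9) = -7.384*u^5 - 4.0035*u^4 + 19.3777*u^3 + 12.1975*u^2 - 7.331*u - 4.56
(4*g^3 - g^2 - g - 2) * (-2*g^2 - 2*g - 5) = -8*g^5 - 6*g^4 - 16*g^3 + 11*g^2 + 9*g + 10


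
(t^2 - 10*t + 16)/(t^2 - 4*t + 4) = (t - 8)/(t - 2)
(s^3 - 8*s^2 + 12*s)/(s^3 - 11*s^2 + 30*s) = (s - 2)/(s - 5)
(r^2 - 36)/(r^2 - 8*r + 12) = (r + 6)/(r - 2)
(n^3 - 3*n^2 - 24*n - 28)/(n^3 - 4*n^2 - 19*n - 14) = (n + 2)/(n + 1)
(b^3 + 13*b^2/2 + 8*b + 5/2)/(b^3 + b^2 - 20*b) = (2*b^2 + 3*b + 1)/(2*b*(b - 4))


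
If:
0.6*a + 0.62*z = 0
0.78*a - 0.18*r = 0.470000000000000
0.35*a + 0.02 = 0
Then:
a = -0.06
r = -2.86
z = 0.06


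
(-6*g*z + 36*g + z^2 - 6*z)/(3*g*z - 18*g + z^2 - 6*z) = (-6*g + z)/(3*g + z)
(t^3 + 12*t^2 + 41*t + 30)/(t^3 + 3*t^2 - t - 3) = (t^2 + 11*t + 30)/(t^2 + 2*t - 3)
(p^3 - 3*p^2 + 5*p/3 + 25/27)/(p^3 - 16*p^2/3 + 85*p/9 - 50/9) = (p + 1/3)/(p - 2)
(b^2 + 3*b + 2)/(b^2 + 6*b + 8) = (b + 1)/(b + 4)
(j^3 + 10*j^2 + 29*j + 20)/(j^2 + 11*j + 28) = (j^2 + 6*j + 5)/(j + 7)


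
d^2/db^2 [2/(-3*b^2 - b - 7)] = 4*(9*b^2 + 3*b - (6*b + 1)^2 + 21)/(3*b^2 + b + 7)^3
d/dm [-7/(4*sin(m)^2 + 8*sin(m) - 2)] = 14*(sin(m) + 1)*cos(m)/(4*sin(m) - cos(2*m))^2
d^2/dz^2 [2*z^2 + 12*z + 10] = 4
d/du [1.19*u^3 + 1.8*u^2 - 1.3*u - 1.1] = 3.57*u^2 + 3.6*u - 1.3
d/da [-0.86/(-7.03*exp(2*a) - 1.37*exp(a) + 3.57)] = (-12.0916*exp(a) - 1.1782)*exp(a)/(7.03*exp(2*a) + 1.37*exp(a) - 3.57)^2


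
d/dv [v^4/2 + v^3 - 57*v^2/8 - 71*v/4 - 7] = 2*v^3 + 3*v^2 - 57*v/4 - 71/4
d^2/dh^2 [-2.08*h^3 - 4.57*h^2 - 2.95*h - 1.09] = -12.48*h - 9.14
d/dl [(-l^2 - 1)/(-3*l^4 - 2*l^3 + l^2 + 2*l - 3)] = 2*(l*(3*l^4 + 2*l^3 - l^2 - 2*l + 3) - (l^2 + 1)*(6*l^3 + 3*l^2 - l - 1))/(3*l^4 + 2*l^3 - l^2 - 2*l + 3)^2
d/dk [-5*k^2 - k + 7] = -10*k - 1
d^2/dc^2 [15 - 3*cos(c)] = 3*cos(c)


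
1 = 1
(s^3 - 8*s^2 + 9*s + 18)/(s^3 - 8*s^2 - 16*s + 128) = (s^3 - 8*s^2 + 9*s + 18)/(s^3 - 8*s^2 - 16*s + 128)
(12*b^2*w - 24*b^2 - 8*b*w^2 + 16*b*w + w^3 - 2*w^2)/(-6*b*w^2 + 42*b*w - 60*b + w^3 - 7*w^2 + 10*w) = (-2*b + w)/(w - 5)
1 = 1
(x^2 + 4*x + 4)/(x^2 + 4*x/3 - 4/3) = 3*(x + 2)/(3*x - 2)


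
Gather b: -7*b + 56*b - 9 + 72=49*b + 63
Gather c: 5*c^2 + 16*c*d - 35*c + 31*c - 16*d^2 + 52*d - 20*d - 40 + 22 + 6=5*c^2 + c*(16*d - 4) - 16*d^2 + 32*d - 12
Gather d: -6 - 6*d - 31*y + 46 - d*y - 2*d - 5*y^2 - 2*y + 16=d*(-y - 8) - 5*y^2 - 33*y + 56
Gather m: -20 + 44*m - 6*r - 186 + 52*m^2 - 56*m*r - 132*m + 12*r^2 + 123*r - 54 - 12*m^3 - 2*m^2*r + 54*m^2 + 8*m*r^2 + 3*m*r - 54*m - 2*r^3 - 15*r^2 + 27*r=-12*m^3 + m^2*(106 - 2*r) + m*(8*r^2 - 53*r - 142) - 2*r^3 - 3*r^2 + 144*r - 260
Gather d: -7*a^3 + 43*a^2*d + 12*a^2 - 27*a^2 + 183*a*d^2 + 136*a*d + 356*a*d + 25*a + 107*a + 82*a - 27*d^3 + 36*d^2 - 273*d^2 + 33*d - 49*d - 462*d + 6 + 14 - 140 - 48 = -7*a^3 - 15*a^2 + 214*a - 27*d^3 + d^2*(183*a - 237) + d*(43*a^2 + 492*a - 478) - 168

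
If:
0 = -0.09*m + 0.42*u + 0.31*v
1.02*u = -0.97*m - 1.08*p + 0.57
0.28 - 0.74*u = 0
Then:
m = 3.44444444444444*v + 1.76576576576577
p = -3.09362139917695*v - 1.4154988321655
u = 0.38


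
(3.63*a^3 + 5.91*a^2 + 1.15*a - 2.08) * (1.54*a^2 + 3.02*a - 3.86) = 5.5902*a^5 + 20.064*a^4 + 5.6074*a^3 - 22.5428*a^2 - 10.7206*a + 8.0288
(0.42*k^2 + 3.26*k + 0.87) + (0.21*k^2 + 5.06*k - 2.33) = 0.63*k^2 + 8.32*k - 1.46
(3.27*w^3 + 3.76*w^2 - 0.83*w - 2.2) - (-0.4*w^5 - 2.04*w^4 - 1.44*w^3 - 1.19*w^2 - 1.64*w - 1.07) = 0.4*w^5 + 2.04*w^4 + 4.71*w^3 + 4.95*w^2 + 0.81*w - 1.13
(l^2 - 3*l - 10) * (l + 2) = l^3 - l^2 - 16*l - 20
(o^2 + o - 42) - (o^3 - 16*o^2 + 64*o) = -o^3 + 17*o^2 - 63*o - 42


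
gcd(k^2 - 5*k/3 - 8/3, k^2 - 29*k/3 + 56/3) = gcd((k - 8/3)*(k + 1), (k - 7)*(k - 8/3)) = k - 8/3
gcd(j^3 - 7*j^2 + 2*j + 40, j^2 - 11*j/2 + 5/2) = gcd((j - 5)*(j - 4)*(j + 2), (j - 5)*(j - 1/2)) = j - 5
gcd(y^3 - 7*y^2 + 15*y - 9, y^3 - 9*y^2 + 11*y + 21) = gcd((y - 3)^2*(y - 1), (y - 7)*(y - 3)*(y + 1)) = y - 3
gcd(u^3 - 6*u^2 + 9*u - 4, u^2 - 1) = u - 1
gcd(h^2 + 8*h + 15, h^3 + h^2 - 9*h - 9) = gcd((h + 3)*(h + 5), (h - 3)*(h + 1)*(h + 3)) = h + 3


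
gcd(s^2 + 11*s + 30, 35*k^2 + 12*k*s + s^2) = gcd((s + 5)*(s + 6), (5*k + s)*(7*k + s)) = 1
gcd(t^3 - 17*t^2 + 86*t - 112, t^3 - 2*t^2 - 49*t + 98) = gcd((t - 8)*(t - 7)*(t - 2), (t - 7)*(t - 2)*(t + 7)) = t^2 - 9*t + 14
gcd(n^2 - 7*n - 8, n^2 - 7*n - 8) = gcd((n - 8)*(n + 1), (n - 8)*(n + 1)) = n^2 - 7*n - 8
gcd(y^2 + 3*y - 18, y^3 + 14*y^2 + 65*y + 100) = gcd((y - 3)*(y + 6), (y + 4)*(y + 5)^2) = 1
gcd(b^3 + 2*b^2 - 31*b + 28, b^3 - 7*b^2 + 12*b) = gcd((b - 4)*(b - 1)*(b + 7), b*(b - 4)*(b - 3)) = b - 4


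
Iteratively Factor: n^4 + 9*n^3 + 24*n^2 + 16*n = (n + 4)*(n^3 + 5*n^2 + 4*n) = (n + 4)^2*(n^2 + n) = n*(n + 4)^2*(n + 1)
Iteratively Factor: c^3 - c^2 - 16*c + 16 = (c - 1)*(c^2 - 16) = (c - 1)*(c + 4)*(c - 4)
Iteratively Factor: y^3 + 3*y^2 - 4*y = (y)*(y^2 + 3*y - 4) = y*(y + 4)*(y - 1)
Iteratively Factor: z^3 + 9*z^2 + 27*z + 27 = (z + 3)*(z^2 + 6*z + 9) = (z + 3)^2*(z + 3)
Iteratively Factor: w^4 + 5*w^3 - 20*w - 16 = (w + 4)*(w^3 + w^2 - 4*w - 4) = (w - 2)*(w + 4)*(w^2 + 3*w + 2) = (w - 2)*(w + 2)*(w + 4)*(w + 1)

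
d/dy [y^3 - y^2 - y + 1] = 3*y^2 - 2*y - 1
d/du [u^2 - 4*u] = 2*u - 4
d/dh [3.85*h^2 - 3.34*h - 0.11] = 7.7*h - 3.34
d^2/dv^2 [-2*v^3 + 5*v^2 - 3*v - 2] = 10 - 12*v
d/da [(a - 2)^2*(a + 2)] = (a - 2)*(3*a + 2)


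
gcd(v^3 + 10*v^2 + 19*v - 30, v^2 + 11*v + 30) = v^2 + 11*v + 30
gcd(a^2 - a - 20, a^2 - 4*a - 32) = a + 4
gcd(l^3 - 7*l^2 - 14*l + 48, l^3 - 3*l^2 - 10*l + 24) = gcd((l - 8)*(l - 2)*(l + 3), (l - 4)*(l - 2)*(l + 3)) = l^2 + l - 6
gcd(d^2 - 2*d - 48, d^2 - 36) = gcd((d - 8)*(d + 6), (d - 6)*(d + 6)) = d + 6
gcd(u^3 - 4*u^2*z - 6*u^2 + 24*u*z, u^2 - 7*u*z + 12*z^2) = -u + 4*z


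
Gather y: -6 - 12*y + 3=-12*y - 3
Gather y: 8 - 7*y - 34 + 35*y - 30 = 28*y - 56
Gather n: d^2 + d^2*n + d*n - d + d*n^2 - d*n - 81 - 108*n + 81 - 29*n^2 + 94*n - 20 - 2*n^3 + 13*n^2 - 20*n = d^2 - d - 2*n^3 + n^2*(d - 16) + n*(d^2 - 34) - 20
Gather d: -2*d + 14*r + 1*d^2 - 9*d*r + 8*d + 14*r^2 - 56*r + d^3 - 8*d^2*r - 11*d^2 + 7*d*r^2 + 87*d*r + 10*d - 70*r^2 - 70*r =d^3 + d^2*(-8*r - 10) + d*(7*r^2 + 78*r + 16) - 56*r^2 - 112*r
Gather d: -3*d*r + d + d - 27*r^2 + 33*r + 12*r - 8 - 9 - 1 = d*(2 - 3*r) - 27*r^2 + 45*r - 18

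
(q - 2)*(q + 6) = q^2 + 4*q - 12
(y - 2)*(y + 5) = y^2 + 3*y - 10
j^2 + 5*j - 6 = (j - 1)*(j + 6)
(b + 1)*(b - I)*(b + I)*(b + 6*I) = b^4 + b^3 + 6*I*b^3 + b^2 + 6*I*b^2 + b + 6*I*b + 6*I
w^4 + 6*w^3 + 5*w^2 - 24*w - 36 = (w - 2)*(w + 2)*(w + 3)^2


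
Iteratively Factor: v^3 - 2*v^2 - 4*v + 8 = (v + 2)*(v^2 - 4*v + 4) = (v - 2)*(v + 2)*(v - 2)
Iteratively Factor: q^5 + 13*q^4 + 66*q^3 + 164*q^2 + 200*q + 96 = (q + 4)*(q^4 + 9*q^3 + 30*q^2 + 44*q + 24) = (q + 2)*(q + 4)*(q^3 + 7*q^2 + 16*q + 12) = (q + 2)*(q + 3)*(q + 4)*(q^2 + 4*q + 4) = (q + 2)^2*(q + 3)*(q + 4)*(q + 2)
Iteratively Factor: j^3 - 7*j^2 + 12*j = (j - 4)*(j^2 - 3*j) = (j - 4)*(j - 3)*(j)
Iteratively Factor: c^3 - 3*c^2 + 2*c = (c - 2)*(c^2 - c) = c*(c - 2)*(c - 1)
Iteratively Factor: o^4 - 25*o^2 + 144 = (o - 3)*(o^3 + 3*o^2 - 16*o - 48) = (o - 4)*(o - 3)*(o^2 + 7*o + 12) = (o - 4)*(o - 3)*(o + 3)*(o + 4)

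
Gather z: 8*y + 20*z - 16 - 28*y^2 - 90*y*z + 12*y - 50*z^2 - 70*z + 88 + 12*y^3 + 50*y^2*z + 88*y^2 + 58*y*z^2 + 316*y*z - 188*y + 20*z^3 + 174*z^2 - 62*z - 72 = 12*y^3 + 60*y^2 - 168*y + 20*z^3 + z^2*(58*y + 124) + z*(50*y^2 + 226*y - 112)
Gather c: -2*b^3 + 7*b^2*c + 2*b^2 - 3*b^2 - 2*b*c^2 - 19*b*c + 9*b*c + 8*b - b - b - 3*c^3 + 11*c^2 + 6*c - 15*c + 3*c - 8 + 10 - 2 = -2*b^3 - b^2 + 6*b - 3*c^3 + c^2*(11 - 2*b) + c*(7*b^2 - 10*b - 6)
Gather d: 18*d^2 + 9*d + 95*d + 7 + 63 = 18*d^2 + 104*d + 70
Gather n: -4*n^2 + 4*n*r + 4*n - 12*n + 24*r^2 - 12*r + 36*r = -4*n^2 + n*(4*r - 8) + 24*r^2 + 24*r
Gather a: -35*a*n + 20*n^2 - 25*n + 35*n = -35*a*n + 20*n^2 + 10*n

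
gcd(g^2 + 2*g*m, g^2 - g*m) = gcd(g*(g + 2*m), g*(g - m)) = g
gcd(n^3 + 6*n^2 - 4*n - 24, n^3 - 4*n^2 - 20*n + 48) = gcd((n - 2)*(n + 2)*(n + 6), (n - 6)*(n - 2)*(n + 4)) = n - 2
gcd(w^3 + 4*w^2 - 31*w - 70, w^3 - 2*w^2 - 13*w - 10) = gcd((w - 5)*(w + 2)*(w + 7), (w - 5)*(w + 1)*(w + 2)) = w^2 - 3*w - 10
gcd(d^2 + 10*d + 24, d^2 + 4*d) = d + 4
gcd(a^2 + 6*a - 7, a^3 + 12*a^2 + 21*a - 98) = a + 7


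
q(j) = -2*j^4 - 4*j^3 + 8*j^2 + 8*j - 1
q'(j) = -8*j^3 - 12*j^2 + 16*j + 8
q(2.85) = -137.77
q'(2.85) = -229.06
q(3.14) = -215.26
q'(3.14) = -307.75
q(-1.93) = 14.37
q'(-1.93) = -10.07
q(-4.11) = -191.72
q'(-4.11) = 294.95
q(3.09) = -200.24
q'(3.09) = -293.17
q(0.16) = 0.47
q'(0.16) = 10.22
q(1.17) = 9.16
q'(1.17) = -2.52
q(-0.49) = -2.64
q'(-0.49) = -1.78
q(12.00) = -47137.00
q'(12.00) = -15352.00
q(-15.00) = -86071.00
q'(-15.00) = 24068.00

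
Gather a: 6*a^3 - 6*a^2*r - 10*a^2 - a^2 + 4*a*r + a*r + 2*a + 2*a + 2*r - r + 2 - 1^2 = 6*a^3 + a^2*(-6*r - 11) + a*(5*r + 4) + r + 1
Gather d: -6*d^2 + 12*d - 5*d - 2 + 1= -6*d^2 + 7*d - 1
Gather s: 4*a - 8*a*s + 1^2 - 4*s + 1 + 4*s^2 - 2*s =4*a + 4*s^2 + s*(-8*a - 6) + 2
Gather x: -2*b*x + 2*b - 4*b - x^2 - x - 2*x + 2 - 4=-2*b - x^2 + x*(-2*b - 3) - 2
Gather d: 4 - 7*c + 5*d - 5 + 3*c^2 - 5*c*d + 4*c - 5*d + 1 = 3*c^2 - 5*c*d - 3*c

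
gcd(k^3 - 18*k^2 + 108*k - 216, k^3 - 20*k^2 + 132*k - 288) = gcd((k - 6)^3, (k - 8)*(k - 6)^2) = k^2 - 12*k + 36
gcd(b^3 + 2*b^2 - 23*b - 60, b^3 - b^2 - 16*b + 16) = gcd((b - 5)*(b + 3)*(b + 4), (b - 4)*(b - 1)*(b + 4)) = b + 4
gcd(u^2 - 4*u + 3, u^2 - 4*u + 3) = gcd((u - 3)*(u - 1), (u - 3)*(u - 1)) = u^2 - 4*u + 3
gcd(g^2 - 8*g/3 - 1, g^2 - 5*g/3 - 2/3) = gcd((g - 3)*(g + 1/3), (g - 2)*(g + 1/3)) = g + 1/3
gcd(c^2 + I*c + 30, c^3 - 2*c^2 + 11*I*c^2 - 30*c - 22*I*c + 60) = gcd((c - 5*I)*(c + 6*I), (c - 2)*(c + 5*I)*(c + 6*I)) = c + 6*I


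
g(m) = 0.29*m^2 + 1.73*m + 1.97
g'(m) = 0.58*m + 1.73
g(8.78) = 39.52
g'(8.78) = 6.82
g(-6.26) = 2.50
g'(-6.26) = -1.90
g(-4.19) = -0.19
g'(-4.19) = -0.70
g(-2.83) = -0.60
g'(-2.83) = 0.09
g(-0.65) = 0.97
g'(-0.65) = 1.35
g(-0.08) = 1.83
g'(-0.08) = 1.68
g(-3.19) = -0.60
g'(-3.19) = -0.12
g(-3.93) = -0.35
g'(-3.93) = -0.55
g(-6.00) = 2.03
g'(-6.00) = -1.75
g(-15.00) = 41.27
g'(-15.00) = -6.97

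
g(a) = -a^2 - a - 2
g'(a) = -2*a - 1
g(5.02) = -32.22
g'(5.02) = -11.04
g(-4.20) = -15.44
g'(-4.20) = 7.40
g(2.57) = -11.17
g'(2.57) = -6.14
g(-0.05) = -1.95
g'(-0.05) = -0.90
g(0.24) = -2.30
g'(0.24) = -1.48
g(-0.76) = -1.82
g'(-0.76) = 0.52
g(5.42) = -36.80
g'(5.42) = -11.84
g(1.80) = -7.04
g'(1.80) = -4.60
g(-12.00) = -134.00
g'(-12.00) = 23.00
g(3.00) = -14.00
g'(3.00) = -7.00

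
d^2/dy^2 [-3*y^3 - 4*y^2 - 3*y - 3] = -18*y - 8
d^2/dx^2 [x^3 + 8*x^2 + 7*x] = 6*x + 16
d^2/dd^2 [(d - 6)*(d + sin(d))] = (6 - d)*sin(d) + 2*cos(d) + 2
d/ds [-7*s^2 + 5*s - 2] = 5 - 14*s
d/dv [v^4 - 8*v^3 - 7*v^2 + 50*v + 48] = 4*v^3 - 24*v^2 - 14*v + 50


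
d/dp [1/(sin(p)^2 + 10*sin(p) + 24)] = -2*(sin(p) + 5)*cos(p)/(sin(p)^2 + 10*sin(p) + 24)^2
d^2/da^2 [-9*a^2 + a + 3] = -18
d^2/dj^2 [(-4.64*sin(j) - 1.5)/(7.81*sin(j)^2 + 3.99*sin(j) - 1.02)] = (283.021904*sin(j)^5 + 221.385384*sin(j)^4 - 204.03625*sin(j)^3 - 458.403678*sin(j)^2 - 491.303952*sin(j) - 109.426644)/(7.81*sin(j)^2 + 3.99*sin(j) - 1.02)^3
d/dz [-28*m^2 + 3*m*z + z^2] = 3*m + 2*z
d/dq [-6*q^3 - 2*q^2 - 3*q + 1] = -18*q^2 - 4*q - 3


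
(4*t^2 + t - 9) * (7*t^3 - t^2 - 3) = 28*t^5 + 3*t^4 - 64*t^3 - 3*t^2 - 3*t + 27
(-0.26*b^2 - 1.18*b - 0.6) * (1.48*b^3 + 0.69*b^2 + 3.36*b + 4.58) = -0.3848*b^5 - 1.9258*b^4 - 2.5758*b^3 - 5.5696*b^2 - 7.4204*b - 2.748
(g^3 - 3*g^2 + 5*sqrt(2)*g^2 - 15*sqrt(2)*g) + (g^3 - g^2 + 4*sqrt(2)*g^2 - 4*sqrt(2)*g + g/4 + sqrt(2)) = 2*g^3 - 4*g^2 + 9*sqrt(2)*g^2 - 19*sqrt(2)*g + g/4 + sqrt(2)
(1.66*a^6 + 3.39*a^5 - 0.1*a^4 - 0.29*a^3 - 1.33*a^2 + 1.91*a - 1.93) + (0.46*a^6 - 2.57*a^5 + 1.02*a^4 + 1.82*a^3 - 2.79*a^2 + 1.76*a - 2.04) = 2.12*a^6 + 0.82*a^5 + 0.92*a^4 + 1.53*a^3 - 4.12*a^2 + 3.67*a - 3.97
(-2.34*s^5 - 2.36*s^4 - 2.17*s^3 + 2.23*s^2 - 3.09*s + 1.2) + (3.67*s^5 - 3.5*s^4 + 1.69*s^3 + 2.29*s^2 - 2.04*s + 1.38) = 1.33*s^5 - 5.86*s^4 - 0.48*s^3 + 4.52*s^2 - 5.13*s + 2.58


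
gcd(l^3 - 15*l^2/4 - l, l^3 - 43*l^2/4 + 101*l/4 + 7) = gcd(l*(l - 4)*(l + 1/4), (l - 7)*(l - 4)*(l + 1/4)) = l^2 - 15*l/4 - 1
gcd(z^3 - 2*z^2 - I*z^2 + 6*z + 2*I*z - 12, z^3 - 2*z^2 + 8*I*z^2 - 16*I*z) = z - 2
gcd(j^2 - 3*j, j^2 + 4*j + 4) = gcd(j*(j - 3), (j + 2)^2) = 1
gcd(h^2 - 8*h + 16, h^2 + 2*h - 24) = h - 4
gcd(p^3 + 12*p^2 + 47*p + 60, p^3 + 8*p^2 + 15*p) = p^2 + 8*p + 15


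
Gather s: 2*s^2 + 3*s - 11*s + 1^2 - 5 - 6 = 2*s^2 - 8*s - 10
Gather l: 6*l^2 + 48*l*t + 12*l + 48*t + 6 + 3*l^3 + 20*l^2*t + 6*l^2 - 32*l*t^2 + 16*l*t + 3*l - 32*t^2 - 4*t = 3*l^3 + l^2*(20*t + 12) + l*(-32*t^2 + 64*t + 15) - 32*t^2 + 44*t + 6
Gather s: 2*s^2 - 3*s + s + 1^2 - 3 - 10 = 2*s^2 - 2*s - 12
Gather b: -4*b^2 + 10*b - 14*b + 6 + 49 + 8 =-4*b^2 - 4*b + 63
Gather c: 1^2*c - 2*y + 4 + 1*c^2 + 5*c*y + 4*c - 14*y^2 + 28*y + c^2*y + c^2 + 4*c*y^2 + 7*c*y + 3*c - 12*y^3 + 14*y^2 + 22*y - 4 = c^2*(y + 2) + c*(4*y^2 + 12*y + 8) - 12*y^3 + 48*y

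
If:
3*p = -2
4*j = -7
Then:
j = -7/4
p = -2/3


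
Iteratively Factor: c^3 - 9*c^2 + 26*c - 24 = (c - 4)*(c^2 - 5*c + 6) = (c - 4)*(c - 3)*(c - 2)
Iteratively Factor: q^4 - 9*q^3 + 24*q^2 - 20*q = (q - 2)*(q^3 - 7*q^2 + 10*q) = (q - 2)^2*(q^2 - 5*q) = q*(q - 2)^2*(q - 5)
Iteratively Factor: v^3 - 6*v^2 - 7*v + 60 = (v - 4)*(v^2 - 2*v - 15) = (v - 5)*(v - 4)*(v + 3)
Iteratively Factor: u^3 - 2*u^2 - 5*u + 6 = (u + 2)*(u^2 - 4*u + 3) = (u - 1)*(u + 2)*(u - 3)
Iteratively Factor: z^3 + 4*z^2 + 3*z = (z)*(z^2 + 4*z + 3) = z*(z + 1)*(z + 3)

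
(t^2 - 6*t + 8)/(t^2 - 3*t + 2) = (t - 4)/(t - 1)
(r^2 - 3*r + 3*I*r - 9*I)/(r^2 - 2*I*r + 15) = (r - 3)/(r - 5*I)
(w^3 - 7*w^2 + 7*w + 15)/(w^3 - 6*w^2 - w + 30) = (w + 1)/(w + 2)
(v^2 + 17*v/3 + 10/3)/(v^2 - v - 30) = (v + 2/3)/(v - 6)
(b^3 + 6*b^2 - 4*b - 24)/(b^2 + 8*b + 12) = b - 2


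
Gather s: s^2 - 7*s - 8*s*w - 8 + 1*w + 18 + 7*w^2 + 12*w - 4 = s^2 + s*(-8*w - 7) + 7*w^2 + 13*w + 6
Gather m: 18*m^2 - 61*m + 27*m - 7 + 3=18*m^2 - 34*m - 4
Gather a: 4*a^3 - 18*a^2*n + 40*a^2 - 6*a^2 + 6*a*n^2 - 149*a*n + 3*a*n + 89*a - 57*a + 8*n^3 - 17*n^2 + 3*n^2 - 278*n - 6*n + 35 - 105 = 4*a^3 + a^2*(34 - 18*n) + a*(6*n^2 - 146*n + 32) + 8*n^3 - 14*n^2 - 284*n - 70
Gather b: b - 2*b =-b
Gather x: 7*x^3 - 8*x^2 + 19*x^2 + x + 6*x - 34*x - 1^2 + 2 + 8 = 7*x^3 + 11*x^2 - 27*x + 9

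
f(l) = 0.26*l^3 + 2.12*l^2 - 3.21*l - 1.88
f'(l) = 0.78*l^2 + 4.24*l - 3.21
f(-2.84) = 18.38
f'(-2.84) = -8.96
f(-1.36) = 5.75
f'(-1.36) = -7.53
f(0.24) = -2.52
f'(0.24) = -2.15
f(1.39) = -1.55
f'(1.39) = 4.19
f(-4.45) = 31.47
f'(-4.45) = -6.63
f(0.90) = -2.86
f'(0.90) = 1.24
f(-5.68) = 37.10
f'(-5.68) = -2.13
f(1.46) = -1.24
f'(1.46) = 4.64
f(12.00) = 714.16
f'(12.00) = 159.99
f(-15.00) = -354.23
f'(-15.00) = 108.69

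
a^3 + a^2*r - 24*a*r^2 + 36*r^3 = (a - 3*r)*(a - 2*r)*(a + 6*r)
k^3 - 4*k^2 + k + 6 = (k - 3)*(k - 2)*(k + 1)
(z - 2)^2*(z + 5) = z^3 + z^2 - 16*z + 20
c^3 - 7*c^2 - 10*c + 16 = (c - 8)*(c - 1)*(c + 2)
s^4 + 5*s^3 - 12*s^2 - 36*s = s*(s - 3)*(s + 2)*(s + 6)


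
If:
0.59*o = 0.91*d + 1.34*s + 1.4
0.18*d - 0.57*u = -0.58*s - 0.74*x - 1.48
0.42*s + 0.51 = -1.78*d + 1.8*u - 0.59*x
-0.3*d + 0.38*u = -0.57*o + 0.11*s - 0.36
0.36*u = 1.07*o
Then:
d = -0.47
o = -0.35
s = -0.88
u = -1.05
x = -2.00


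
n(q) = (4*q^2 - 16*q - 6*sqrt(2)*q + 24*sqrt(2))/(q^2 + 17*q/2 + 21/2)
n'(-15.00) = 1.06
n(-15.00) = 12.05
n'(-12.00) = 2.79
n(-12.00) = 17.21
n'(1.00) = -1.18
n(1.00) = 0.67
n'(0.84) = -1.46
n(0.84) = 0.88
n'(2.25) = -0.18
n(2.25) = -0.03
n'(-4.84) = 14.34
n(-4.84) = -34.12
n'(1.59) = -0.53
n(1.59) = 0.19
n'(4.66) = 0.15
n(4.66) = 0.09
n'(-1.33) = -498.95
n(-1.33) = 76.34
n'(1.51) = -0.59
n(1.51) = 0.24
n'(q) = (-2*q - 17/2)*(4*q^2 - 16*q - 6*sqrt(2)*q + 24*sqrt(2))/(q^2 + 17*q/2 + 21/2)^2 + (8*q - 16 - 6*sqrt(2))/(q^2 + 17*q/2 + 21/2)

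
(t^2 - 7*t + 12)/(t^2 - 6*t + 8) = (t - 3)/(t - 2)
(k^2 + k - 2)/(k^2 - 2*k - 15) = (-k^2 - k + 2)/(-k^2 + 2*k + 15)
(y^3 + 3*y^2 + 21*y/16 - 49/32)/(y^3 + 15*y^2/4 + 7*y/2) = (8*y^2 + 10*y - 7)/(8*y*(y + 2))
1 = 1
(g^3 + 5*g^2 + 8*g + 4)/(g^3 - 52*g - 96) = (g^2 + 3*g + 2)/(g^2 - 2*g - 48)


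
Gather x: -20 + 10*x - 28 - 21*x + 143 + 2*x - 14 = 81 - 9*x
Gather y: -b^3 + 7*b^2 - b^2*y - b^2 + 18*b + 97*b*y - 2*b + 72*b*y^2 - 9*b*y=-b^3 + 6*b^2 + 72*b*y^2 + 16*b + y*(-b^2 + 88*b)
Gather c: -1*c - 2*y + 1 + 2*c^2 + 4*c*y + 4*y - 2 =2*c^2 + c*(4*y - 1) + 2*y - 1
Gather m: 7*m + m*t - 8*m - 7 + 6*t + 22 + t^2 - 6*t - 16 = m*(t - 1) + t^2 - 1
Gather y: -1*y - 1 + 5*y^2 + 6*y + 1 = 5*y^2 + 5*y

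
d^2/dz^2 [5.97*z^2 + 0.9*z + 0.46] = 11.9400000000000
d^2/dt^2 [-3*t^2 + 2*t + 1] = -6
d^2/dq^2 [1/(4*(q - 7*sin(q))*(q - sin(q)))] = (-2*q^3*sin(q) - 9*q^2*sin(q)^2 - 12*q^2*cos(q) + 30*q^2 + 42*q*sin(q)^3 + 60*q*sin(q)*cos(q) - 96*q*sin(q) - 49*sin(q)^4 - 84*sin(q)^2*cos(q) + 102*sin(q)^2)/((q - 7*sin(q))^3*(q - sin(q))^3)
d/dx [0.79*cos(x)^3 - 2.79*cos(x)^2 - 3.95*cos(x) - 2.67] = (-2.37*cos(x)^2 + 5.58*cos(x) + 3.95)*sin(x)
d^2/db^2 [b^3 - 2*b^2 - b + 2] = 6*b - 4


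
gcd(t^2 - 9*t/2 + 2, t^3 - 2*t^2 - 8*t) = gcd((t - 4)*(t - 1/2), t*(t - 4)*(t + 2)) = t - 4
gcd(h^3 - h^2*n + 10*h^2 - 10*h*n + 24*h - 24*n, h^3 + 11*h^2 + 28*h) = h + 4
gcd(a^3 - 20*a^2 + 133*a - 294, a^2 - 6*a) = a - 6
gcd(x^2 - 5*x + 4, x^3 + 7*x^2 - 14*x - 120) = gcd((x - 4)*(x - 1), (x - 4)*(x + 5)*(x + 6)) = x - 4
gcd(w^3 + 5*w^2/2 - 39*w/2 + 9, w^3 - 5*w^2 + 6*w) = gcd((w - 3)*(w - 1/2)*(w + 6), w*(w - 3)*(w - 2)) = w - 3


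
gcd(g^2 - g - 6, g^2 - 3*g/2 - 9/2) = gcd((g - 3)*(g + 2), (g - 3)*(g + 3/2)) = g - 3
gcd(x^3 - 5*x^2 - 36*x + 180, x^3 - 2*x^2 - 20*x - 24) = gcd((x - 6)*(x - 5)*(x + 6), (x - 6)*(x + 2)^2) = x - 6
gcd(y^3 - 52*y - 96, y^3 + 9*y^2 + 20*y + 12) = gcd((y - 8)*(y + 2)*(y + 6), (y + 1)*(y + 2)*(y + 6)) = y^2 + 8*y + 12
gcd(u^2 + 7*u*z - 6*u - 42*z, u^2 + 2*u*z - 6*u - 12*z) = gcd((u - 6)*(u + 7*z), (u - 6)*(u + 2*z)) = u - 6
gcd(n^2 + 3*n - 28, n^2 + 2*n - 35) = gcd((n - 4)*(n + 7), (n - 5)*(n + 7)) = n + 7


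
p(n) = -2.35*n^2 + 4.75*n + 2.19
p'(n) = 4.75 - 4.7*n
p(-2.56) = -25.37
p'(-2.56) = 16.78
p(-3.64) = -46.24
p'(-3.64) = 21.86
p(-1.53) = -10.58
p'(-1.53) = 11.94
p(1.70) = 3.47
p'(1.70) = -3.24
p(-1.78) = -13.71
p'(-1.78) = 13.12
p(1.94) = 2.56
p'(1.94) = -4.37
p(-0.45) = -0.42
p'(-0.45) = 6.86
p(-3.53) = -43.86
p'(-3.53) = 21.34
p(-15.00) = -597.81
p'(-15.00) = 75.25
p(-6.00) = -110.91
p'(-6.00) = 32.95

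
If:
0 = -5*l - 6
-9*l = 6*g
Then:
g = 9/5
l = -6/5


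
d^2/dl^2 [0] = 0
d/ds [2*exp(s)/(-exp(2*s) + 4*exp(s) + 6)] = 2*(exp(2*s) + 6)*exp(s)/(exp(4*s) - 8*exp(3*s) + 4*exp(2*s) + 48*exp(s) + 36)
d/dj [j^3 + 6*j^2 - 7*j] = 3*j^2 + 12*j - 7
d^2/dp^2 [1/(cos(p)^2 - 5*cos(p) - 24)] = (4*sin(p)^4 - 123*sin(p)^2 - 405*cos(p)/4 - 15*cos(3*p)/4 + 21)/(sin(p)^2 + 5*cos(p) + 23)^3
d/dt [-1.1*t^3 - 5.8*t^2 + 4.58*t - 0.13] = -3.3*t^2 - 11.6*t + 4.58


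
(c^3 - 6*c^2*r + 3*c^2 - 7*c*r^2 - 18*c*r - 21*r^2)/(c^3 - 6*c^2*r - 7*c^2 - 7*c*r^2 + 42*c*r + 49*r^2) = (c + 3)/(c - 7)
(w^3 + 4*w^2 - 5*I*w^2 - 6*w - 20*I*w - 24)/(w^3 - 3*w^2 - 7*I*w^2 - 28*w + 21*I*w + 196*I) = (w^2 - 5*I*w - 6)/(w^2 - 7*w*(1 + I) + 49*I)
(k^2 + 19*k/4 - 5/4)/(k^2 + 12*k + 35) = (k - 1/4)/(k + 7)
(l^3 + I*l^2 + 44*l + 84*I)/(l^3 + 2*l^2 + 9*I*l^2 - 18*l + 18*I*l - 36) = (l^2 - 5*I*l + 14)/(l^2 + l*(2 + 3*I) + 6*I)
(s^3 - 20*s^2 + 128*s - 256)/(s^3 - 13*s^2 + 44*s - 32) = (s - 8)/(s - 1)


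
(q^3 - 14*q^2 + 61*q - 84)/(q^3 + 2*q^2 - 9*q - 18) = (q^2 - 11*q + 28)/(q^2 + 5*q + 6)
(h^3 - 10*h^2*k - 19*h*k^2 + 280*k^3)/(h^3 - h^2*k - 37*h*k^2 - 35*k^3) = (h - 8*k)/(h + k)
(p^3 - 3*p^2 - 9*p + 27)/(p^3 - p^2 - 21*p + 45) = (p + 3)/(p + 5)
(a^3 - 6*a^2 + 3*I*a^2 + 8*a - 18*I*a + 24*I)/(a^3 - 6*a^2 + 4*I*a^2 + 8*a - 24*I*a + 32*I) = (a + 3*I)/(a + 4*I)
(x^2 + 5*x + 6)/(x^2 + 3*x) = (x + 2)/x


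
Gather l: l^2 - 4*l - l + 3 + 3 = l^2 - 5*l + 6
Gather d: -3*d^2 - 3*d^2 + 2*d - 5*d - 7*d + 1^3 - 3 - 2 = -6*d^2 - 10*d - 4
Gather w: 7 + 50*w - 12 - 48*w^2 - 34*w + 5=-48*w^2 + 16*w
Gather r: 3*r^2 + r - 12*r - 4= 3*r^2 - 11*r - 4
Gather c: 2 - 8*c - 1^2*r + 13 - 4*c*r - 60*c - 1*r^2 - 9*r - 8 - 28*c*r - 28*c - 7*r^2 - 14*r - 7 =c*(-32*r - 96) - 8*r^2 - 24*r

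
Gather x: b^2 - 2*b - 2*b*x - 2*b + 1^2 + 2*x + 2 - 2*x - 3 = b^2 - 2*b*x - 4*b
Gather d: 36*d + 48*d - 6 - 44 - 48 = 84*d - 98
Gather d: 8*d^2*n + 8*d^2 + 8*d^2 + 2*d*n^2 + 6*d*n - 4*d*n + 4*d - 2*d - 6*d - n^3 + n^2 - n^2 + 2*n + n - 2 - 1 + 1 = d^2*(8*n + 16) + d*(2*n^2 + 2*n - 4) - n^3 + 3*n - 2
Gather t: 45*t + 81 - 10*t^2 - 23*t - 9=-10*t^2 + 22*t + 72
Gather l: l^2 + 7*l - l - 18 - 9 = l^2 + 6*l - 27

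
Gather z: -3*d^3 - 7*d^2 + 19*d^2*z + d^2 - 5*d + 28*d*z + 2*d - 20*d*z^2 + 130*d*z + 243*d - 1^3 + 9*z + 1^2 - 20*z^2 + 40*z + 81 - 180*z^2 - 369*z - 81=-3*d^3 - 6*d^2 + 240*d + z^2*(-20*d - 200) + z*(19*d^2 + 158*d - 320)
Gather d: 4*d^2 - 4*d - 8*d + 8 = 4*d^2 - 12*d + 8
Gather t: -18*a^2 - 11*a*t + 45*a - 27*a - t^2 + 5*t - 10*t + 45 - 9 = -18*a^2 + 18*a - t^2 + t*(-11*a - 5) + 36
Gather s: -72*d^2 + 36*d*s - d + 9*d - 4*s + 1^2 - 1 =-72*d^2 + 8*d + s*(36*d - 4)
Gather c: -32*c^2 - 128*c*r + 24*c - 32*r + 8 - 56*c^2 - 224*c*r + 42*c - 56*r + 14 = -88*c^2 + c*(66 - 352*r) - 88*r + 22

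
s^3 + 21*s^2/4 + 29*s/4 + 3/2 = (s + 1/4)*(s + 2)*(s + 3)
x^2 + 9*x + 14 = (x + 2)*(x + 7)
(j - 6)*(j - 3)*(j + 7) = j^3 - 2*j^2 - 45*j + 126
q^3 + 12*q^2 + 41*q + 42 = (q + 2)*(q + 3)*(q + 7)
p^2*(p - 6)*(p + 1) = p^4 - 5*p^3 - 6*p^2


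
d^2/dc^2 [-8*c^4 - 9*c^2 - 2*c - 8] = -96*c^2 - 18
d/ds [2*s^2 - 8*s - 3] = 4*s - 8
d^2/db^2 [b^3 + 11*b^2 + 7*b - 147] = 6*b + 22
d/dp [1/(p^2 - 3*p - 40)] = (3 - 2*p)/(-p^2 + 3*p + 40)^2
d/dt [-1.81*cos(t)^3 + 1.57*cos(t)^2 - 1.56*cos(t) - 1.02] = (5.43*cos(t)^2 - 3.14*cos(t) + 1.56)*sin(t)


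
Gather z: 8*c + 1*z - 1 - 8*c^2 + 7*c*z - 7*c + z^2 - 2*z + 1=-8*c^2 + c + z^2 + z*(7*c - 1)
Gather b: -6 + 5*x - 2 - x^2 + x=-x^2 + 6*x - 8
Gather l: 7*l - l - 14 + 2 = 6*l - 12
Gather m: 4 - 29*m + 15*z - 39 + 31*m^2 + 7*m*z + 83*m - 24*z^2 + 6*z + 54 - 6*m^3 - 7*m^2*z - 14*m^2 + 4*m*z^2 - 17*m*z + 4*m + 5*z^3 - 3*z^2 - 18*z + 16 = -6*m^3 + m^2*(17 - 7*z) + m*(4*z^2 - 10*z + 58) + 5*z^3 - 27*z^2 + 3*z + 35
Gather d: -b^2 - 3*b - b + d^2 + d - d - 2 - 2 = -b^2 - 4*b + d^2 - 4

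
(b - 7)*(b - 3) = b^2 - 10*b + 21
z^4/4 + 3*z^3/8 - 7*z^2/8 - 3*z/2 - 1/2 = (z/4 + 1/4)*(z - 2)*(z + 1/2)*(z + 2)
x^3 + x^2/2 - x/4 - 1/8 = (x - 1/2)*(x + 1/2)^2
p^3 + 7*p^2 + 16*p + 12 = (p + 2)^2*(p + 3)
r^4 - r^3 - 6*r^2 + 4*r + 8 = (r - 2)^2*(r + 1)*(r + 2)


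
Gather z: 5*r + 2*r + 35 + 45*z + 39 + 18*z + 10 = 7*r + 63*z + 84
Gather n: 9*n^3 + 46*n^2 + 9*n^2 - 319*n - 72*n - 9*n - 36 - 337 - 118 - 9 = 9*n^3 + 55*n^2 - 400*n - 500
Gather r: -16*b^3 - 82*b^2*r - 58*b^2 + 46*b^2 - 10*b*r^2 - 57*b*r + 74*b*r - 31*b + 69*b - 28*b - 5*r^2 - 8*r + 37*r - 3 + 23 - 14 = -16*b^3 - 12*b^2 + 10*b + r^2*(-10*b - 5) + r*(-82*b^2 + 17*b + 29) + 6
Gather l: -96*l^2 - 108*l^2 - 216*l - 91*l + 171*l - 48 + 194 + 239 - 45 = -204*l^2 - 136*l + 340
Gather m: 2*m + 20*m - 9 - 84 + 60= 22*m - 33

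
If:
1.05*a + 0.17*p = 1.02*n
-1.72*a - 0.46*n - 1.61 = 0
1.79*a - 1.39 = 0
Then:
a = 0.78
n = -6.40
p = -43.22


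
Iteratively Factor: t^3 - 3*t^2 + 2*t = (t - 1)*(t^2 - 2*t) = (t - 2)*(t - 1)*(t)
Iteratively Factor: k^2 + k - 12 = (k - 3)*(k + 4)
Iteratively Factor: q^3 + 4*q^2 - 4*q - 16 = (q + 2)*(q^2 + 2*q - 8) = (q + 2)*(q + 4)*(q - 2)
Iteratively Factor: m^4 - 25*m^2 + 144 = (m - 3)*(m^3 + 3*m^2 - 16*m - 48) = (m - 3)*(m + 4)*(m^2 - m - 12) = (m - 3)*(m + 3)*(m + 4)*(m - 4)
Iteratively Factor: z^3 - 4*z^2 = (z)*(z^2 - 4*z) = z^2*(z - 4)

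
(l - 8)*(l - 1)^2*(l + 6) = l^4 - 4*l^3 - 43*l^2 + 94*l - 48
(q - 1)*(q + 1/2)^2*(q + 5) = q^4 + 5*q^3 - 3*q^2/4 - 4*q - 5/4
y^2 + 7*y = y*(y + 7)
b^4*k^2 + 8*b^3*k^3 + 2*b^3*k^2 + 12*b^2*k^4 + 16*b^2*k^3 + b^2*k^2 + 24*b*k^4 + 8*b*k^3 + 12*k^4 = (b + 2*k)*(b + 6*k)*(b*k + k)^2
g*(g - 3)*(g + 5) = g^3 + 2*g^2 - 15*g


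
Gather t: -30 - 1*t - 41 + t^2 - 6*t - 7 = t^2 - 7*t - 78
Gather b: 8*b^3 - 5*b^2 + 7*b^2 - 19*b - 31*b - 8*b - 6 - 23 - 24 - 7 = 8*b^3 + 2*b^2 - 58*b - 60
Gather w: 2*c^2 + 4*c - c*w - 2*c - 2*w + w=2*c^2 + 2*c + w*(-c - 1)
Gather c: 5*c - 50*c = -45*c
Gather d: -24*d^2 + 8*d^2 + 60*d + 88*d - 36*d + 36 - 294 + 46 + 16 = -16*d^2 + 112*d - 196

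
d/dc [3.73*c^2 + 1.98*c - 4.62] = 7.46*c + 1.98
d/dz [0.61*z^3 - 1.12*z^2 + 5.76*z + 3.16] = 1.83*z^2 - 2.24*z + 5.76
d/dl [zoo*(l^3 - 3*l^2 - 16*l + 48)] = zoo*(l^2 + l + 1)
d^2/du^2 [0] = 0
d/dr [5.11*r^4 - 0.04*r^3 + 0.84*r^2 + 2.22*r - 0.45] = 20.44*r^3 - 0.12*r^2 + 1.68*r + 2.22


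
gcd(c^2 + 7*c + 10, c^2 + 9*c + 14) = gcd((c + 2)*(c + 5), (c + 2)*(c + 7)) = c + 2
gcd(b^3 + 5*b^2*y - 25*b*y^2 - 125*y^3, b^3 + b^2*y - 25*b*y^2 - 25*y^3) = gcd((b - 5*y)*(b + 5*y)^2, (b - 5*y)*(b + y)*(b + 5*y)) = -b^2 + 25*y^2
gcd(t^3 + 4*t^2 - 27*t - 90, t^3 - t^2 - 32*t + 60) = t^2 + t - 30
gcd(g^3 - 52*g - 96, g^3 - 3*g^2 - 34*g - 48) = g^2 - 6*g - 16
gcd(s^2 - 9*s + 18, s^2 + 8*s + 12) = 1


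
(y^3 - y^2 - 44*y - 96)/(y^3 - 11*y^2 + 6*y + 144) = (y + 4)/(y - 6)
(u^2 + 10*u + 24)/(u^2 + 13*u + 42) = (u + 4)/(u + 7)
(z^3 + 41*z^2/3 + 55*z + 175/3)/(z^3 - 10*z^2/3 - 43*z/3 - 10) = (z^2 + 12*z + 35)/(z^2 - 5*z - 6)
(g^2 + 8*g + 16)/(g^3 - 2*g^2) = (g^2 + 8*g + 16)/(g^2*(g - 2))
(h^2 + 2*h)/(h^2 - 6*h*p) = (h + 2)/(h - 6*p)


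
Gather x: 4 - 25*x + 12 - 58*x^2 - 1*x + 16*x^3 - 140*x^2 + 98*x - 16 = 16*x^3 - 198*x^2 + 72*x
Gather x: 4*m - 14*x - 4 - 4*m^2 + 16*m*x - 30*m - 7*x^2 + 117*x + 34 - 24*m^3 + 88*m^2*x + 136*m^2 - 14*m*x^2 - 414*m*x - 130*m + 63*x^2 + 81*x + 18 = -24*m^3 + 132*m^2 - 156*m + x^2*(56 - 14*m) + x*(88*m^2 - 398*m + 184) + 48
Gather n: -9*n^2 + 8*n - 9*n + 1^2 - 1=-9*n^2 - n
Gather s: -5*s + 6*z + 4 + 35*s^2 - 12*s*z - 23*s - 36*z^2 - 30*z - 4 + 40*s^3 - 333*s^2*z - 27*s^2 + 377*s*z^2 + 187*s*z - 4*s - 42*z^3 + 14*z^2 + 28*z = 40*s^3 + s^2*(8 - 333*z) + s*(377*z^2 + 175*z - 32) - 42*z^3 - 22*z^2 + 4*z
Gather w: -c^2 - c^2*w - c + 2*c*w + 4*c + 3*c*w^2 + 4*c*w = -c^2 + 3*c*w^2 + 3*c + w*(-c^2 + 6*c)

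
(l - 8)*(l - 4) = l^2 - 12*l + 32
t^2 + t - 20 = (t - 4)*(t + 5)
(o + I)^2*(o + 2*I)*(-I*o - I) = -I*o^4 + 4*o^3 - I*o^3 + 4*o^2 + 5*I*o^2 - 2*o + 5*I*o - 2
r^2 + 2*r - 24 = (r - 4)*(r + 6)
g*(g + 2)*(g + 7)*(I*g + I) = I*g^4 + 10*I*g^3 + 23*I*g^2 + 14*I*g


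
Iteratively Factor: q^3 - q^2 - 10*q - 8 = (q - 4)*(q^2 + 3*q + 2) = (q - 4)*(q + 2)*(q + 1)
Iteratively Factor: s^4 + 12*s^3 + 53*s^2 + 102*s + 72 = (s + 3)*(s^3 + 9*s^2 + 26*s + 24) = (s + 2)*(s + 3)*(s^2 + 7*s + 12) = (s + 2)*(s + 3)*(s + 4)*(s + 3)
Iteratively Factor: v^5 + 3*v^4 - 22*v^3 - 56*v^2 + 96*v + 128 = (v + 4)*(v^4 - v^3 - 18*v^2 + 16*v + 32) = (v + 4)^2*(v^3 - 5*v^2 + 2*v + 8) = (v - 2)*(v + 4)^2*(v^2 - 3*v - 4) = (v - 2)*(v + 1)*(v + 4)^2*(v - 4)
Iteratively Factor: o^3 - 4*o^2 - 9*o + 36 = (o - 3)*(o^2 - o - 12) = (o - 4)*(o - 3)*(o + 3)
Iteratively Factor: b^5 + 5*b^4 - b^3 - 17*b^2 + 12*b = (b - 1)*(b^4 + 6*b^3 + 5*b^2 - 12*b) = (b - 1)*(b + 4)*(b^3 + 2*b^2 - 3*b) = (b - 1)^2*(b + 4)*(b^2 + 3*b) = (b - 1)^2*(b + 3)*(b + 4)*(b)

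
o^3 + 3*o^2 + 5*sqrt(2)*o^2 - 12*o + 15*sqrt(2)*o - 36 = (o + 3)*(o - sqrt(2))*(o + 6*sqrt(2))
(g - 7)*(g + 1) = g^2 - 6*g - 7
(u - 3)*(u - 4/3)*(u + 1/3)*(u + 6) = u^4 + 2*u^3 - 193*u^2/9 + 50*u/3 + 8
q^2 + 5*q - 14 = (q - 2)*(q + 7)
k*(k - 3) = k^2 - 3*k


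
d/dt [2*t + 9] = 2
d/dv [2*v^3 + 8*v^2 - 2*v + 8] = 6*v^2 + 16*v - 2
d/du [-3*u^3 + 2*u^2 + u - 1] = -9*u^2 + 4*u + 1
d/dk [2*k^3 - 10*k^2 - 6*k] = 6*k^2 - 20*k - 6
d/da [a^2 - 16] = 2*a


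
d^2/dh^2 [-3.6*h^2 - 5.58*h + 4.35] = -7.20000000000000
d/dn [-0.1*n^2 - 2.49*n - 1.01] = -0.2*n - 2.49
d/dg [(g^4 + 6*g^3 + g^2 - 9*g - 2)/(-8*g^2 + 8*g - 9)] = (-16*g^5 - 24*g^4 + 60*g^3 - 226*g^2 - 50*g + 97)/(64*g^4 - 128*g^3 + 208*g^2 - 144*g + 81)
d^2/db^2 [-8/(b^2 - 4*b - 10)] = 16*(-b^2 + 4*b + 4*(b - 2)^2 + 10)/(-b^2 + 4*b + 10)^3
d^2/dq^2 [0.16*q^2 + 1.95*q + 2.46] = 0.320000000000000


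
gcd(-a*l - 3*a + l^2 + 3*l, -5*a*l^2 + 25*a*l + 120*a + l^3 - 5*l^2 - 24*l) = l + 3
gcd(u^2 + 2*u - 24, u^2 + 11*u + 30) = u + 6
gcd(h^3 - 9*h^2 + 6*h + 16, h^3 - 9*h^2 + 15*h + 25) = h + 1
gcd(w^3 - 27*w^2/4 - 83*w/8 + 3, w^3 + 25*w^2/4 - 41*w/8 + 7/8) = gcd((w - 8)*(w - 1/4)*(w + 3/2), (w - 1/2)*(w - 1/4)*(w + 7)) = w - 1/4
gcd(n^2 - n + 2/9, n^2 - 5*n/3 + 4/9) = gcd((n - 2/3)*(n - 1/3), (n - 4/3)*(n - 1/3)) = n - 1/3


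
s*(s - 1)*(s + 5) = s^3 + 4*s^2 - 5*s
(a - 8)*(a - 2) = a^2 - 10*a + 16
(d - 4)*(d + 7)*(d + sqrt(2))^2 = d^4 + 2*sqrt(2)*d^3 + 3*d^3 - 26*d^2 + 6*sqrt(2)*d^2 - 56*sqrt(2)*d + 6*d - 56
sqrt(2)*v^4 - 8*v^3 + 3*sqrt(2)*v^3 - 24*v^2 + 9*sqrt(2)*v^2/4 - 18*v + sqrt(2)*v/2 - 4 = (v + 1/2)*(v + 2)*(v - 4*sqrt(2))*(sqrt(2)*v + sqrt(2)/2)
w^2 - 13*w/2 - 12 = (w - 8)*(w + 3/2)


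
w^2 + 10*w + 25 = (w + 5)^2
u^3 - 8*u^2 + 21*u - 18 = (u - 3)^2*(u - 2)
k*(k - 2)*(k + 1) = k^3 - k^2 - 2*k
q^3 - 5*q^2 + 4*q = q*(q - 4)*(q - 1)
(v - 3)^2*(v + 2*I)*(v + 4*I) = v^4 - 6*v^3 + 6*I*v^3 + v^2 - 36*I*v^2 + 48*v + 54*I*v - 72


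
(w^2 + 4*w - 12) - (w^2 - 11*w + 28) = 15*w - 40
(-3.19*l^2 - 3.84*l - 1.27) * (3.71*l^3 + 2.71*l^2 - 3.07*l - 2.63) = -11.8349*l^5 - 22.8913*l^4 - 5.3248*l^3 + 16.7368*l^2 + 13.9981*l + 3.3401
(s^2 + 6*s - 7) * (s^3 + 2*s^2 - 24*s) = s^5 + 8*s^4 - 19*s^3 - 158*s^2 + 168*s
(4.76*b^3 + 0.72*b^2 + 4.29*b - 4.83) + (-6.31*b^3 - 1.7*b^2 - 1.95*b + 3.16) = -1.55*b^3 - 0.98*b^2 + 2.34*b - 1.67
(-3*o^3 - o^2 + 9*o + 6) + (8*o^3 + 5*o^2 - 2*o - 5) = 5*o^3 + 4*o^2 + 7*o + 1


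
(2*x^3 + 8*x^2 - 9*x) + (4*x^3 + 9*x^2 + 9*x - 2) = 6*x^3 + 17*x^2 - 2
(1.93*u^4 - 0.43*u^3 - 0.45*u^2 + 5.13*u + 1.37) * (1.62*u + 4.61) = 3.1266*u^5 + 8.2007*u^4 - 2.7113*u^3 + 6.2361*u^2 + 25.8687*u + 6.3157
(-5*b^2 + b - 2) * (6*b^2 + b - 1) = -30*b^4 + b^3 - 6*b^2 - 3*b + 2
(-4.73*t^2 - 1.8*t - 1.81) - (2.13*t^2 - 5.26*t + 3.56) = -6.86*t^2 + 3.46*t - 5.37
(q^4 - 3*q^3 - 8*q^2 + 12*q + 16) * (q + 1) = q^5 - 2*q^4 - 11*q^3 + 4*q^2 + 28*q + 16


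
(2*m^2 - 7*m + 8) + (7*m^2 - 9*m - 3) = 9*m^2 - 16*m + 5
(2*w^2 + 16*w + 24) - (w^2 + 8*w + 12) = w^2 + 8*w + 12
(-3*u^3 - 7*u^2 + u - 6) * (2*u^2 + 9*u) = -6*u^5 - 41*u^4 - 61*u^3 - 3*u^2 - 54*u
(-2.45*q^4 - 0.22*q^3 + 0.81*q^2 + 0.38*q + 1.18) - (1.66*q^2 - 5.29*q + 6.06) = -2.45*q^4 - 0.22*q^3 - 0.85*q^2 + 5.67*q - 4.88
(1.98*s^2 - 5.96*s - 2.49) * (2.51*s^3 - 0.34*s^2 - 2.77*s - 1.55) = 4.9698*s^5 - 15.6328*s^4 - 9.7081*s^3 + 14.2868*s^2 + 16.1353*s + 3.8595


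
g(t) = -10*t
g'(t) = -10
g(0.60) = -6.00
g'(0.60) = -10.00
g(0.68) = -6.80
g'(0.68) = -10.00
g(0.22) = -2.20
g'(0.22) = -10.00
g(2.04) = -20.40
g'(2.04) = -10.00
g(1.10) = -11.00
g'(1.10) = -10.00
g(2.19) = -21.90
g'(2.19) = -10.00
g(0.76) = -7.60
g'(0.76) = -10.00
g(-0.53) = 5.30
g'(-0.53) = -10.00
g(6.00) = -60.00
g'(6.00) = -10.00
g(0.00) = 0.00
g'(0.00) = -10.00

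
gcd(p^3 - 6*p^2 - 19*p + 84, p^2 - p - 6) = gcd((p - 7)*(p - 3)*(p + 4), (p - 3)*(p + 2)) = p - 3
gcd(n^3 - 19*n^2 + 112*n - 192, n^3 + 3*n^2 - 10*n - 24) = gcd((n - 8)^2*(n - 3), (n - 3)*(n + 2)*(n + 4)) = n - 3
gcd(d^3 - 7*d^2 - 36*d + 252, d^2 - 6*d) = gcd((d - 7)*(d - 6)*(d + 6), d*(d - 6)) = d - 6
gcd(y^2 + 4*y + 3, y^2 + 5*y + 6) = y + 3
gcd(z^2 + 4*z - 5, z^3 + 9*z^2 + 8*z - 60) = z + 5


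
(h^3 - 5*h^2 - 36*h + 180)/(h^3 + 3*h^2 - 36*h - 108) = (h - 5)/(h + 3)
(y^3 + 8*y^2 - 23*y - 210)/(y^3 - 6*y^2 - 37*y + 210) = (y + 7)/(y - 7)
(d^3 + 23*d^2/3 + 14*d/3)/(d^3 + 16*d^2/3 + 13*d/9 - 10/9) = 3*d*(d + 7)/(3*d^2 + 14*d - 5)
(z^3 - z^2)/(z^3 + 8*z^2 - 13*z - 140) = z^2*(z - 1)/(z^3 + 8*z^2 - 13*z - 140)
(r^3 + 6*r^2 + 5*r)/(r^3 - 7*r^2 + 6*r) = (r^2 + 6*r + 5)/(r^2 - 7*r + 6)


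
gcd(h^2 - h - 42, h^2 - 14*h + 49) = h - 7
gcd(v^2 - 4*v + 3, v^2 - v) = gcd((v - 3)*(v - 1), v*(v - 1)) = v - 1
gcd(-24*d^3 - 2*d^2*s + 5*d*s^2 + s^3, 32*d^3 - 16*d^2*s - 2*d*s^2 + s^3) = -8*d^2 + 2*d*s + s^2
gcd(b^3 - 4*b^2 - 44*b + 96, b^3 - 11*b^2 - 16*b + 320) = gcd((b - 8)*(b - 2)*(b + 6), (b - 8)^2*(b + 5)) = b - 8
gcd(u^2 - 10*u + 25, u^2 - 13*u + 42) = 1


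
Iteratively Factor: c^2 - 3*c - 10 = (c - 5)*(c + 2)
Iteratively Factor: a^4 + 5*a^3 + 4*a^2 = (a)*(a^3 + 5*a^2 + 4*a) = a*(a + 4)*(a^2 + a) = a^2*(a + 4)*(a + 1)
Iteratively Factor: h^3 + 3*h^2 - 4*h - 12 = (h + 3)*(h^2 - 4) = (h - 2)*(h + 3)*(h + 2)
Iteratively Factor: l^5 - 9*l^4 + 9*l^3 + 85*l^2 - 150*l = (l - 2)*(l^4 - 7*l^3 - 5*l^2 + 75*l) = (l - 5)*(l - 2)*(l^3 - 2*l^2 - 15*l) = l*(l - 5)*(l - 2)*(l^2 - 2*l - 15) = l*(l - 5)^2*(l - 2)*(l + 3)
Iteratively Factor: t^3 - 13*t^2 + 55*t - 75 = (t - 3)*(t^2 - 10*t + 25) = (t - 5)*(t - 3)*(t - 5)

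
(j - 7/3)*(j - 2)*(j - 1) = j^3 - 16*j^2/3 + 9*j - 14/3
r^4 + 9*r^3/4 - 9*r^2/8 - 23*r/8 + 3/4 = (r - 1)*(r - 1/4)*(r + 3/2)*(r + 2)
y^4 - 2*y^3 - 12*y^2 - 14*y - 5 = (y - 5)*(y + 1)^3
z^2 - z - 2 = (z - 2)*(z + 1)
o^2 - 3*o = o*(o - 3)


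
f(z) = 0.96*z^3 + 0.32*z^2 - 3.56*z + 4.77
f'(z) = 2.88*z^2 + 0.64*z - 3.56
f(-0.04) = 4.91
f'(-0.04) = -3.58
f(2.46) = 12.24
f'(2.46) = 15.44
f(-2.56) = -0.13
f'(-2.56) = 13.68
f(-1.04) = 7.74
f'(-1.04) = -1.11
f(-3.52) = -20.60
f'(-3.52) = 29.87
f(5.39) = 145.21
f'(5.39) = 83.56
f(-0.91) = 7.55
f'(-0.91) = -1.76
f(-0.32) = 5.91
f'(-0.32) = -3.47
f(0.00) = 4.77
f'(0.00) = -3.56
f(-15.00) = -3109.83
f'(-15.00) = 634.84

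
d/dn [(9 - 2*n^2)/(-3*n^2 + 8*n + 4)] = 2*(-8*n^2 + 19*n - 36)/(9*n^4 - 48*n^3 + 40*n^2 + 64*n + 16)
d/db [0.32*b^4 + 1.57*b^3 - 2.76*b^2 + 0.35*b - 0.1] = 1.28*b^3 + 4.71*b^2 - 5.52*b + 0.35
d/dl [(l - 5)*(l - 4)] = 2*l - 9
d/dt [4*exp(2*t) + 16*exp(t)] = 8*(exp(t) + 2)*exp(t)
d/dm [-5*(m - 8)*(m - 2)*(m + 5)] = -15*m^2 + 50*m + 170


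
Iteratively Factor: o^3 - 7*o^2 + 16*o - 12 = (o - 2)*(o^2 - 5*o + 6) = (o - 2)^2*(o - 3)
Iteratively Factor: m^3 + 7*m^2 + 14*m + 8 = (m + 4)*(m^2 + 3*m + 2) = (m + 1)*(m + 4)*(m + 2)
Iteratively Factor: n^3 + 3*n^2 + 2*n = (n + 1)*(n^2 + 2*n) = (n + 1)*(n + 2)*(n)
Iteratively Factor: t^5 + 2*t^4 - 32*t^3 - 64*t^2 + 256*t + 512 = (t + 2)*(t^4 - 32*t^2 + 256) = (t + 2)*(t + 4)*(t^3 - 4*t^2 - 16*t + 64) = (t - 4)*(t + 2)*(t + 4)*(t^2 - 16) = (t - 4)*(t + 2)*(t + 4)^2*(t - 4)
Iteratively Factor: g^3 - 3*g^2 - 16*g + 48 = (g - 3)*(g^2 - 16) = (g - 4)*(g - 3)*(g + 4)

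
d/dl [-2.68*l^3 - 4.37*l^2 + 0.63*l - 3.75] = -8.04*l^2 - 8.74*l + 0.63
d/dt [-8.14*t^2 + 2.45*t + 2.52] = 2.45 - 16.28*t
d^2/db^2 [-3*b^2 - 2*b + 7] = -6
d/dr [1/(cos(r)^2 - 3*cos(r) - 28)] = (2*cos(r) - 3)*sin(r)/(sin(r)^2 + 3*cos(r) + 27)^2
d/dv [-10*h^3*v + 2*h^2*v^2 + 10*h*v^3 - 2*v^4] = -10*h^3 + 4*h^2*v + 30*h*v^2 - 8*v^3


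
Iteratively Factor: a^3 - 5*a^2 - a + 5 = (a - 1)*(a^2 - 4*a - 5) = (a - 5)*(a - 1)*(a + 1)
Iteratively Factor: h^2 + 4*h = (h + 4)*(h)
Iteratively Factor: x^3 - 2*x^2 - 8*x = (x - 4)*(x^2 + 2*x) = x*(x - 4)*(x + 2)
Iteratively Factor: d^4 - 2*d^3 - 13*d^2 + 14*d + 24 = (d - 2)*(d^3 - 13*d - 12) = (d - 2)*(d + 3)*(d^2 - 3*d - 4) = (d - 4)*(d - 2)*(d + 3)*(d + 1)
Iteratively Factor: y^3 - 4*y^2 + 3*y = (y - 1)*(y^2 - 3*y) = y*(y - 1)*(y - 3)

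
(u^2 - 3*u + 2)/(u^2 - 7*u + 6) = (u - 2)/(u - 6)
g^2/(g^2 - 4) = g^2/(g^2 - 4)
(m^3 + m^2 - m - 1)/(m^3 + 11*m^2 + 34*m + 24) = (m^2 - 1)/(m^2 + 10*m + 24)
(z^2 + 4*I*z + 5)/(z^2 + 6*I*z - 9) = (z^2 + 4*I*z + 5)/(z^2 + 6*I*z - 9)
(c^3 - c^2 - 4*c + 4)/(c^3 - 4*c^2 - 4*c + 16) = (c - 1)/(c - 4)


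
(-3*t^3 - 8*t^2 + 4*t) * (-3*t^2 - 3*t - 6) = 9*t^5 + 33*t^4 + 30*t^3 + 36*t^2 - 24*t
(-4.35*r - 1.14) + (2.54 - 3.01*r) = 1.4 - 7.36*r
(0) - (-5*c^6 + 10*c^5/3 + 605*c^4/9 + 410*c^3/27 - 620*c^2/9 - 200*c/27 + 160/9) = 5*c^6 - 10*c^5/3 - 605*c^4/9 - 410*c^3/27 + 620*c^2/9 + 200*c/27 - 160/9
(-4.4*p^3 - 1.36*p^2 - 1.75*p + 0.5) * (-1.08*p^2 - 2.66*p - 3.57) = 4.752*p^5 + 13.1728*p^4 + 21.2156*p^3 + 8.9702*p^2 + 4.9175*p - 1.785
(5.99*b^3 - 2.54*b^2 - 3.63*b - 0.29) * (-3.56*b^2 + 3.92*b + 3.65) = -21.3244*b^5 + 32.5232*b^4 + 24.8295*b^3 - 22.4682*b^2 - 14.3863*b - 1.0585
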